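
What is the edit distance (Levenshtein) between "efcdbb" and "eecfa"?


Computing edit distance: "efcdbb" -> "eecfa"
DP table:
           e    e    c    f    a
      0    1    2    3    4    5
  e   1    0    1    2    3    4
  f   2    1    1    2    2    3
  c   3    2    2    1    2    3
  d   4    3    3    2    2    3
  b   5    4    4    3    3    3
  b   6    5    5    4    4    4
Edit distance = dp[6][5] = 4

4


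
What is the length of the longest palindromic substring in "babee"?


Input: "babee"
Checking substrings for palindromes:
  [0:3] "bab" (len 3) => palindrome
  [3:5] "ee" (len 2) => palindrome
Longest palindromic substring: "bab" with length 3

3


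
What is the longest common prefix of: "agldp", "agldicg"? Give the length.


Words: agldp, agldicg
  Position 0: all 'a' => match
  Position 1: all 'g' => match
  Position 2: all 'l' => match
  Position 3: all 'd' => match
  Position 4: ('p', 'i') => mismatch, stop
LCP = "agld" (length 4)

4


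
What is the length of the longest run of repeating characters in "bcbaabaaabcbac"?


Input: "bcbaabaaabcbac"
Scanning for longest run:
  Position 1 ('c'): new char, reset run to 1
  Position 2 ('b'): new char, reset run to 1
  Position 3 ('a'): new char, reset run to 1
  Position 4 ('a'): continues run of 'a', length=2
  Position 5 ('b'): new char, reset run to 1
  Position 6 ('a'): new char, reset run to 1
  Position 7 ('a'): continues run of 'a', length=2
  Position 8 ('a'): continues run of 'a', length=3
  Position 9 ('b'): new char, reset run to 1
  Position 10 ('c'): new char, reset run to 1
  Position 11 ('b'): new char, reset run to 1
  Position 12 ('a'): new char, reset run to 1
  Position 13 ('c'): new char, reset run to 1
Longest run: 'a' with length 3

3


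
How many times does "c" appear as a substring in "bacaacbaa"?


Searching for "c" in "bacaacbaa"
Scanning each position:
  Position 0: "b" => no
  Position 1: "a" => no
  Position 2: "c" => MATCH
  Position 3: "a" => no
  Position 4: "a" => no
  Position 5: "c" => MATCH
  Position 6: "b" => no
  Position 7: "a" => no
  Position 8: "a" => no
Total occurrences: 2

2


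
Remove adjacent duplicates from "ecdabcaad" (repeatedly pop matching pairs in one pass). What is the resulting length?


Input: ecdabcaad
Stack-based adjacent duplicate removal:
  Read 'e': push. Stack: e
  Read 'c': push. Stack: ec
  Read 'd': push. Stack: ecd
  Read 'a': push. Stack: ecda
  Read 'b': push. Stack: ecdab
  Read 'c': push. Stack: ecdabc
  Read 'a': push. Stack: ecdabca
  Read 'a': matches stack top 'a' => pop. Stack: ecdabc
  Read 'd': push. Stack: ecdabcd
Final stack: "ecdabcd" (length 7)

7


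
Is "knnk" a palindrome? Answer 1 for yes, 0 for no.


Input: knnk
Reversed: knnk
  Compare pos 0 ('k') with pos 3 ('k'): match
  Compare pos 1 ('n') with pos 2 ('n'): match
Result: palindrome

1


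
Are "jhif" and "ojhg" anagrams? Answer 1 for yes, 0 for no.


Strings: "jhif", "ojhg"
Sorted first:  fhij
Sorted second: ghjo
Differ at position 0: 'f' vs 'g' => not anagrams

0


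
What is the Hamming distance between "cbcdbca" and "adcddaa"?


Comparing "cbcdbca" and "adcddaa" position by position:
  Position 0: 'c' vs 'a' => differ
  Position 1: 'b' vs 'd' => differ
  Position 2: 'c' vs 'c' => same
  Position 3: 'd' vs 'd' => same
  Position 4: 'b' vs 'd' => differ
  Position 5: 'c' vs 'a' => differ
  Position 6: 'a' vs 'a' => same
Total differences (Hamming distance): 4

4


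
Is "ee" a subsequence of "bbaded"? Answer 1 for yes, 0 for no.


Check if "ee" is a subsequence of "bbaded"
Greedy scan:
  Position 0 ('b'): no match needed
  Position 1 ('b'): no match needed
  Position 2 ('a'): no match needed
  Position 3 ('d'): no match needed
  Position 4 ('e'): matches sub[0] = 'e'
  Position 5 ('d'): no match needed
Only matched 1/2 characters => not a subsequence

0


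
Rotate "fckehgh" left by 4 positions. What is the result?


Input: "fckehgh", rotate left by 4
First 4 characters: "fcke"
Remaining characters: "hgh"
Concatenate remaining + first: "hgh" + "fcke" = "hghfcke"

hghfcke


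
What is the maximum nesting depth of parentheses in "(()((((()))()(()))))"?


Input: "(()((((()))()(()))))"
Tracking depth:
  Position 0 '(': depth becomes 1
  Position 1 '(': depth becomes 2
  Position 2 ')': depth becomes 1
  Position 3 '(': depth becomes 2
  Position 4 '(': depth becomes 3
  Position 5 '(': depth becomes 4
  Position 6 '(': depth becomes 5
  Position 7 '(': depth becomes 6
  Position 8 ')': depth becomes 5
  Position 9 ')': depth becomes 4
  Position 10 ')': depth becomes 3
  Position 11 '(': depth becomes 4
  Position 12 ')': depth becomes 3
  Position 13 '(': depth becomes 4
  Position 14 '(': depth becomes 5
  Position 15 ')': depth becomes 4
  Position 16 ')': depth becomes 3
  Position 17 ')': depth becomes 2
  Position 18 ')': depth becomes 1
  Position 19 ')': depth becomes 0
Maximum depth reached: 6

6


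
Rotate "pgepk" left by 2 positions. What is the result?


Input: "pgepk", rotate left by 2
First 2 characters: "pg"
Remaining characters: "epk"
Concatenate remaining + first: "epk" + "pg" = "epkpg"

epkpg


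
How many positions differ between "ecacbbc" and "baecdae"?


Comparing "ecacbbc" and "baecdae" position by position:
  Position 0: 'e' vs 'b' => DIFFER
  Position 1: 'c' vs 'a' => DIFFER
  Position 2: 'a' vs 'e' => DIFFER
  Position 3: 'c' vs 'c' => same
  Position 4: 'b' vs 'd' => DIFFER
  Position 5: 'b' vs 'a' => DIFFER
  Position 6: 'c' vs 'e' => DIFFER
Positions that differ: 6

6


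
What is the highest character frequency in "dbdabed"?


Input: dbdabed
Character counts:
  'a': 1
  'b': 2
  'd': 3
  'e': 1
Maximum frequency: 3

3


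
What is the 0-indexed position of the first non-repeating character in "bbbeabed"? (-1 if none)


Input: bbbeabed
Character frequencies:
  'a': 1
  'b': 4
  'd': 1
  'e': 2
Scanning left to right for freq == 1:
  Position 0 ('b'): freq=4, skip
  Position 1 ('b'): freq=4, skip
  Position 2 ('b'): freq=4, skip
  Position 3 ('e'): freq=2, skip
  Position 4 ('a'): unique! => answer = 4

4


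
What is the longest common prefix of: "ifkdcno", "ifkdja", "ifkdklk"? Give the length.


Words: ifkdcno, ifkdja, ifkdklk
  Position 0: all 'i' => match
  Position 1: all 'f' => match
  Position 2: all 'k' => match
  Position 3: all 'd' => match
  Position 4: ('c', 'j', 'k') => mismatch, stop
LCP = "ifkd" (length 4)

4


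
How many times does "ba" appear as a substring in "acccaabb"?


Searching for "ba" in "acccaabb"
Scanning each position:
  Position 0: "ac" => no
  Position 1: "cc" => no
  Position 2: "cc" => no
  Position 3: "ca" => no
  Position 4: "aa" => no
  Position 5: "ab" => no
  Position 6: "bb" => no
Total occurrences: 0

0


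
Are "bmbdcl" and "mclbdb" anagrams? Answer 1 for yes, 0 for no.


Strings: "bmbdcl", "mclbdb"
Sorted first:  bbcdlm
Sorted second: bbcdlm
Sorted forms match => anagrams

1


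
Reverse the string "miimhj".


Input: miimhj
Reading characters right to left:
  Position 5: 'j'
  Position 4: 'h'
  Position 3: 'm'
  Position 2: 'i'
  Position 1: 'i'
  Position 0: 'm'
Reversed: jhmiim

jhmiim


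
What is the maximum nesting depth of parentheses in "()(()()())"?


Input: "()(()()())"
Tracking depth:
  Position 0 '(': depth becomes 1
  Position 1 ')': depth becomes 0
  Position 2 '(': depth becomes 1
  Position 3 '(': depth becomes 2
  Position 4 ')': depth becomes 1
  Position 5 '(': depth becomes 2
  Position 6 ')': depth becomes 1
  Position 7 '(': depth becomes 2
  Position 8 ')': depth becomes 1
  Position 9 ')': depth becomes 0
Maximum depth reached: 2

2


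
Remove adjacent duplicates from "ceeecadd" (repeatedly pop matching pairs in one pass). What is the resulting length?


Input: ceeecadd
Stack-based adjacent duplicate removal:
  Read 'c': push. Stack: c
  Read 'e': push. Stack: ce
  Read 'e': matches stack top 'e' => pop. Stack: c
  Read 'e': push. Stack: ce
  Read 'c': push. Stack: cec
  Read 'a': push. Stack: ceca
  Read 'd': push. Stack: cecad
  Read 'd': matches stack top 'd' => pop. Stack: ceca
Final stack: "ceca" (length 4)

4


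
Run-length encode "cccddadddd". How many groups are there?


Input: cccddadddd
Scanning for consecutive runs:
  Group 1: 'c' x 3 (positions 0-2)
  Group 2: 'd' x 2 (positions 3-4)
  Group 3: 'a' x 1 (positions 5-5)
  Group 4: 'd' x 4 (positions 6-9)
Total groups: 4

4


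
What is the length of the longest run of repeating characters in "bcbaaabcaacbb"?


Input: "bcbaaabcaacbb"
Scanning for longest run:
  Position 1 ('c'): new char, reset run to 1
  Position 2 ('b'): new char, reset run to 1
  Position 3 ('a'): new char, reset run to 1
  Position 4 ('a'): continues run of 'a', length=2
  Position 5 ('a'): continues run of 'a', length=3
  Position 6 ('b'): new char, reset run to 1
  Position 7 ('c'): new char, reset run to 1
  Position 8 ('a'): new char, reset run to 1
  Position 9 ('a'): continues run of 'a', length=2
  Position 10 ('c'): new char, reset run to 1
  Position 11 ('b'): new char, reset run to 1
  Position 12 ('b'): continues run of 'b', length=2
Longest run: 'a' with length 3

3


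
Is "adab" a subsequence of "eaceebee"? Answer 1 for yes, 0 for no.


Check if "adab" is a subsequence of "eaceebee"
Greedy scan:
  Position 0 ('e'): no match needed
  Position 1 ('a'): matches sub[0] = 'a'
  Position 2 ('c'): no match needed
  Position 3 ('e'): no match needed
  Position 4 ('e'): no match needed
  Position 5 ('b'): no match needed
  Position 6 ('e'): no match needed
  Position 7 ('e'): no match needed
Only matched 1/4 characters => not a subsequence

0


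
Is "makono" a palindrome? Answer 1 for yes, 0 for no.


Input: makono
Reversed: onokam
  Compare pos 0 ('m') with pos 5 ('o'): MISMATCH
  Compare pos 1 ('a') with pos 4 ('n'): MISMATCH
  Compare pos 2 ('k') with pos 3 ('o'): MISMATCH
Result: not a palindrome

0


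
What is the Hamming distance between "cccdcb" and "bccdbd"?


Comparing "cccdcb" and "bccdbd" position by position:
  Position 0: 'c' vs 'b' => differ
  Position 1: 'c' vs 'c' => same
  Position 2: 'c' vs 'c' => same
  Position 3: 'd' vs 'd' => same
  Position 4: 'c' vs 'b' => differ
  Position 5: 'b' vs 'd' => differ
Total differences (Hamming distance): 3

3


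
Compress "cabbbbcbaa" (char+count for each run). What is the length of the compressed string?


Input: cabbbbcbaa
Runs:
  'c' x 1 => "c1"
  'a' x 1 => "a1"
  'b' x 4 => "b4"
  'c' x 1 => "c1"
  'b' x 1 => "b1"
  'a' x 2 => "a2"
Compressed: "c1a1b4c1b1a2"
Compressed length: 12

12


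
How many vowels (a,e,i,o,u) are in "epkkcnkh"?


Input: epkkcnkh
Checking each character:
  'e' at position 0: vowel (running total: 1)
  'p' at position 1: consonant
  'k' at position 2: consonant
  'k' at position 3: consonant
  'c' at position 4: consonant
  'n' at position 5: consonant
  'k' at position 6: consonant
  'h' at position 7: consonant
Total vowels: 1

1


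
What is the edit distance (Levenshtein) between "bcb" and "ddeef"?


Computing edit distance: "bcb" -> "ddeef"
DP table:
           d    d    e    e    f
      0    1    2    3    4    5
  b   1    1    2    3    4    5
  c   2    2    2    3    4    5
  b   3    3    3    3    4    5
Edit distance = dp[3][5] = 5

5


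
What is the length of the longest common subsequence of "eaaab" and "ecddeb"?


LCS of "eaaab" and "ecddeb"
DP table:
           e    c    d    d    e    b
      0    0    0    0    0    0    0
  e   0    1    1    1    1    1    1
  a   0    1    1    1    1    1    1
  a   0    1    1    1    1    1    1
  a   0    1    1    1    1    1    1
  b   0    1    1    1    1    1    2
LCS length = dp[5][6] = 2

2


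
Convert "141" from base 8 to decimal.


Input: "141" in base 8
Positional expansion:
  Digit '1' (value 1) x 8^2 = 64
  Digit '4' (value 4) x 8^1 = 32
  Digit '1' (value 1) x 8^0 = 1
Sum = 97

97


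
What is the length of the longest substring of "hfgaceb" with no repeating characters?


Input: "hfgaceb"
Sliding window (track last position of each char):
  Position 0 ('h'): window [0,0] length 1 -- new best
  Position 1 ('f'): window [0,1] length 2 -- new best
  Position 2 ('g'): window [0,2] length 3 -- new best
  Position 3 ('a'): window [0,3] length 4 -- new best
  Position 4 ('c'): window [0,4] length 5 -- new best
  Position 5 ('e'): window [0,5] length 6 -- new best
  Position 6 ('b'): window [0,6] length 7 -- new best
Longest substring with no repeats: "hfgaceb" with length 7

7


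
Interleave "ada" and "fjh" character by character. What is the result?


Interleaving "ada" and "fjh":
  Position 0: 'a' from first, 'f' from second => "af"
  Position 1: 'd' from first, 'j' from second => "dj"
  Position 2: 'a' from first, 'h' from second => "ah"
Result: afdjah

afdjah


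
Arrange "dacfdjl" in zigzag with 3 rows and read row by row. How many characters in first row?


Zigzag "dacfdjl" into 3 rows:
Placing characters:
  'd' => row 0
  'a' => row 1
  'c' => row 2
  'f' => row 1
  'd' => row 0
  'j' => row 1
  'l' => row 2
Rows:
  Row 0: "dd"
  Row 1: "afj"
  Row 2: "cl"
First row length: 2

2


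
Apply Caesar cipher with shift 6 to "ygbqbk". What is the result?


Caesar cipher: shift "ygbqbk" by 6
  'y' (pos 24) + 6 = pos 4 = 'e'
  'g' (pos 6) + 6 = pos 12 = 'm'
  'b' (pos 1) + 6 = pos 7 = 'h'
  'q' (pos 16) + 6 = pos 22 = 'w'
  'b' (pos 1) + 6 = pos 7 = 'h'
  'k' (pos 10) + 6 = pos 16 = 'q'
Result: emhwhq

emhwhq


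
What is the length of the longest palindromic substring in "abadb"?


Input: "abadb"
Checking substrings for palindromes:
  [0:3] "aba" (len 3) => palindrome
Longest palindromic substring: "aba" with length 3

3


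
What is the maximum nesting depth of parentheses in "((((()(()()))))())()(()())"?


Input: "((((()(()()))))())()(()())"
Tracking depth:
  Position 0 '(': depth becomes 1
  Position 1 '(': depth becomes 2
  Position 2 '(': depth becomes 3
  Position 3 '(': depth becomes 4
  Position 4 '(': depth becomes 5
  Position 5 ')': depth becomes 4
  Position 6 '(': depth becomes 5
  Position 7 '(': depth becomes 6
  Position 8 ')': depth becomes 5
  Position 9 '(': depth becomes 6
  Position 10 ')': depth becomes 5
  Position 11 ')': depth becomes 4
  Position 12 ')': depth becomes 3
  Position 13 ')': depth becomes 2
  Position 14 ')': depth becomes 1
  Position 15 '(': depth becomes 2
  Position 16 ')': depth becomes 1
  Position 17 ')': depth becomes 0
  Position 18 '(': depth becomes 1
  Position 19 ')': depth becomes 0
  Position 20 '(': depth becomes 1
  Position 21 '(': depth becomes 2
  Position 22 ')': depth becomes 1
  Position 23 '(': depth becomes 2
  Position 24 ')': depth becomes 1
  Position 25 ')': depth becomes 0
Maximum depth reached: 6

6


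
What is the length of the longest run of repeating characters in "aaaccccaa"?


Input: "aaaccccaa"
Scanning for longest run:
  Position 1 ('a'): continues run of 'a', length=2
  Position 2 ('a'): continues run of 'a', length=3
  Position 3 ('c'): new char, reset run to 1
  Position 4 ('c'): continues run of 'c', length=2
  Position 5 ('c'): continues run of 'c', length=3
  Position 6 ('c'): continues run of 'c', length=4
  Position 7 ('a'): new char, reset run to 1
  Position 8 ('a'): continues run of 'a', length=2
Longest run: 'c' with length 4

4


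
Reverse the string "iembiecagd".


Input: iembiecagd
Reading characters right to left:
  Position 9: 'd'
  Position 8: 'g'
  Position 7: 'a'
  Position 6: 'c'
  Position 5: 'e'
  Position 4: 'i'
  Position 3: 'b'
  Position 2: 'm'
  Position 1: 'e'
  Position 0: 'i'
Reversed: dgaceibmei

dgaceibmei


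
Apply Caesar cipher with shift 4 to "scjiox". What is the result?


Caesar cipher: shift "scjiox" by 4
  's' (pos 18) + 4 = pos 22 = 'w'
  'c' (pos 2) + 4 = pos 6 = 'g'
  'j' (pos 9) + 4 = pos 13 = 'n'
  'i' (pos 8) + 4 = pos 12 = 'm'
  'o' (pos 14) + 4 = pos 18 = 's'
  'x' (pos 23) + 4 = pos 1 = 'b'
Result: wgnmsb

wgnmsb


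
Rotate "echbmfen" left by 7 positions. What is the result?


Input: "echbmfen", rotate left by 7
First 7 characters: "echbmfe"
Remaining characters: "n"
Concatenate remaining + first: "n" + "echbmfe" = "nechbmfe"

nechbmfe


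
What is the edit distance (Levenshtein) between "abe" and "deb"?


Computing edit distance: "abe" -> "deb"
DP table:
           d    e    b
      0    1    2    3
  a   1    1    2    3
  b   2    2    2    2
  e   3    3    2    3
Edit distance = dp[3][3] = 3

3


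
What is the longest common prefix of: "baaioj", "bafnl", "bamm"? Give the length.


Words: baaioj, bafnl, bamm
  Position 0: all 'b' => match
  Position 1: all 'a' => match
  Position 2: ('a', 'f', 'm') => mismatch, stop
LCP = "ba" (length 2)

2


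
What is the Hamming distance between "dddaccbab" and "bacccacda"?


Comparing "dddaccbab" and "bacccacda" position by position:
  Position 0: 'd' vs 'b' => differ
  Position 1: 'd' vs 'a' => differ
  Position 2: 'd' vs 'c' => differ
  Position 3: 'a' vs 'c' => differ
  Position 4: 'c' vs 'c' => same
  Position 5: 'c' vs 'a' => differ
  Position 6: 'b' vs 'c' => differ
  Position 7: 'a' vs 'd' => differ
  Position 8: 'b' vs 'a' => differ
Total differences (Hamming distance): 8

8


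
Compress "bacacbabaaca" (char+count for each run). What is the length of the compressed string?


Input: bacacbabaaca
Runs:
  'b' x 1 => "b1"
  'a' x 1 => "a1"
  'c' x 1 => "c1"
  'a' x 1 => "a1"
  'c' x 1 => "c1"
  'b' x 1 => "b1"
  'a' x 1 => "a1"
  'b' x 1 => "b1"
  'a' x 2 => "a2"
  'c' x 1 => "c1"
  'a' x 1 => "a1"
Compressed: "b1a1c1a1c1b1a1b1a2c1a1"
Compressed length: 22

22


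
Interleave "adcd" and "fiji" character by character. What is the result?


Interleaving "adcd" and "fiji":
  Position 0: 'a' from first, 'f' from second => "af"
  Position 1: 'd' from first, 'i' from second => "di"
  Position 2: 'c' from first, 'j' from second => "cj"
  Position 3: 'd' from first, 'i' from second => "di"
Result: afdicjdi

afdicjdi


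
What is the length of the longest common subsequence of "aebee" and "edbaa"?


LCS of "aebee" and "edbaa"
DP table:
           e    d    b    a    a
      0    0    0    0    0    0
  a   0    0    0    0    1    1
  e   0    1    1    1    1    1
  b   0    1    1    2    2    2
  e   0    1    1    2    2    2
  e   0    1    1    2    2    2
LCS length = dp[5][5] = 2

2


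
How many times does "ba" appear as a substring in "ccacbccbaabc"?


Searching for "ba" in "ccacbccbaabc"
Scanning each position:
  Position 0: "cc" => no
  Position 1: "ca" => no
  Position 2: "ac" => no
  Position 3: "cb" => no
  Position 4: "bc" => no
  Position 5: "cc" => no
  Position 6: "cb" => no
  Position 7: "ba" => MATCH
  Position 8: "aa" => no
  Position 9: "ab" => no
  Position 10: "bc" => no
Total occurrences: 1

1


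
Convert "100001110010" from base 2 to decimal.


Input: "100001110010" in base 2
Positional expansion:
  Digit '1' (value 1) x 2^11 = 2048
  Digit '0' (value 0) x 2^10 = 0
  Digit '0' (value 0) x 2^9 = 0
  Digit '0' (value 0) x 2^8 = 0
  Digit '0' (value 0) x 2^7 = 0
  Digit '1' (value 1) x 2^6 = 64
  Digit '1' (value 1) x 2^5 = 32
  Digit '1' (value 1) x 2^4 = 16
  Digit '0' (value 0) x 2^3 = 0
  Digit '0' (value 0) x 2^2 = 0
  Digit '1' (value 1) x 2^1 = 2
  Digit '0' (value 0) x 2^0 = 0
Sum = 2162

2162


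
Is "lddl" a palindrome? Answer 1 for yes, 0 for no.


Input: lddl
Reversed: lddl
  Compare pos 0 ('l') with pos 3 ('l'): match
  Compare pos 1 ('d') with pos 2 ('d'): match
Result: palindrome

1


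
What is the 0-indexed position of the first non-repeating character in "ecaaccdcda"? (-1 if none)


Input: ecaaccdcda
Character frequencies:
  'a': 3
  'c': 4
  'd': 2
  'e': 1
Scanning left to right for freq == 1:
  Position 0 ('e'): unique! => answer = 0

0


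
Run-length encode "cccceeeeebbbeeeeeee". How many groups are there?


Input: cccceeeeebbbeeeeeee
Scanning for consecutive runs:
  Group 1: 'c' x 4 (positions 0-3)
  Group 2: 'e' x 5 (positions 4-8)
  Group 3: 'b' x 3 (positions 9-11)
  Group 4: 'e' x 7 (positions 12-18)
Total groups: 4

4


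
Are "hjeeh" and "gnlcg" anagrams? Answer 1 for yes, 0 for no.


Strings: "hjeeh", "gnlcg"
Sorted first:  eehhj
Sorted second: cggln
Differ at position 0: 'e' vs 'c' => not anagrams

0


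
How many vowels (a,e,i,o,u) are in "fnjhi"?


Input: fnjhi
Checking each character:
  'f' at position 0: consonant
  'n' at position 1: consonant
  'j' at position 2: consonant
  'h' at position 3: consonant
  'i' at position 4: vowel (running total: 1)
Total vowels: 1

1


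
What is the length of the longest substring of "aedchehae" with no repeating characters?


Input: "aedchehae"
Sliding window (track last position of each char):
  Position 0 ('a'): window [0,0] length 1 -- new best
  Position 1 ('e'): window [0,1] length 2 -- new best
  Position 2 ('d'): window [0,2] length 3 -- new best
  Position 3 ('c'): window [0,3] length 4 -- new best
  Position 4 ('h'): window [0,4] length 5 -- new best
  Position 5 ('e'): repeat (last at 1), move window start to 2
  Position 5 ('e'): window [2,5] length 4
  Position 6 ('h'): repeat (last at 4), move window start to 5
  Position 6 ('h'): window [5,6] length 2
  Position 7 ('a'): window [5,7] length 3
  Position 8 ('e'): repeat (last at 5), move window start to 6
  Position 8 ('e'): window [6,8] length 3
Longest substring with no repeats: "aedch" with length 5

5


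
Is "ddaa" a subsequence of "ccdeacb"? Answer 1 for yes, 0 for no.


Check if "ddaa" is a subsequence of "ccdeacb"
Greedy scan:
  Position 0 ('c'): no match needed
  Position 1 ('c'): no match needed
  Position 2 ('d'): matches sub[0] = 'd'
  Position 3 ('e'): no match needed
  Position 4 ('a'): no match needed
  Position 5 ('c'): no match needed
  Position 6 ('b'): no match needed
Only matched 1/4 characters => not a subsequence

0


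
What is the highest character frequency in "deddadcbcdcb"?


Input: deddadcbcdcb
Character counts:
  'a': 1
  'b': 2
  'c': 3
  'd': 5
  'e': 1
Maximum frequency: 5

5


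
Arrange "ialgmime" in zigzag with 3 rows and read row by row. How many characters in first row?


Zigzag "ialgmime" into 3 rows:
Placing characters:
  'i' => row 0
  'a' => row 1
  'l' => row 2
  'g' => row 1
  'm' => row 0
  'i' => row 1
  'm' => row 2
  'e' => row 1
Rows:
  Row 0: "im"
  Row 1: "agie"
  Row 2: "lm"
First row length: 2

2


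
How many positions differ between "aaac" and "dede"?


Comparing "aaac" and "dede" position by position:
  Position 0: 'a' vs 'd' => DIFFER
  Position 1: 'a' vs 'e' => DIFFER
  Position 2: 'a' vs 'd' => DIFFER
  Position 3: 'c' vs 'e' => DIFFER
Positions that differ: 4

4


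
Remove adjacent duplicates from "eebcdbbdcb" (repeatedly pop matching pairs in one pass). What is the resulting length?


Input: eebcdbbdcb
Stack-based adjacent duplicate removal:
  Read 'e': push. Stack: e
  Read 'e': matches stack top 'e' => pop. Stack: (empty)
  Read 'b': push. Stack: b
  Read 'c': push. Stack: bc
  Read 'd': push. Stack: bcd
  Read 'b': push. Stack: bcdb
  Read 'b': matches stack top 'b' => pop. Stack: bcd
  Read 'd': matches stack top 'd' => pop. Stack: bc
  Read 'c': matches stack top 'c' => pop. Stack: b
  Read 'b': matches stack top 'b' => pop. Stack: (empty)
Final stack: "" (length 0)

0


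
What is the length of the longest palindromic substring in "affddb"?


Input: "affddb"
Checking substrings for palindromes:
  [1:3] "ff" (len 2) => palindrome
  [3:5] "dd" (len 2) => palindrome
Longest palindromic substring: "ff" with length 2

2


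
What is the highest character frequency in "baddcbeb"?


Input: baddcbeb
Character counts:
  'a': 1
  'b': 3
  'c': 1
  'd': 2
  'e': 1
Maximum frequency: 3

3


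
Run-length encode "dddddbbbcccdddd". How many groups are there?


Input: dddddbbbcccdddd
Scanning for consecutive runs:
  Group 1: 'd' x 5 (positions 0-4)
  Group 2: 'b' x 3 (positions 5-7)
  Group 3: 'c' x 3 (positions 8-10)
  Group 4: 'd' x 4 (positions 11-14)
Total groups: 4

4


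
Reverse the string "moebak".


Input: moebak
Reading characters right to left:
  Position 5: 'k'
  Position 4: 'a'
  Position 3: 'b'
  Position 2: 'e'
  Position 1: 'o'
  Position 0: 'm'
Reversed: kabeom

kabeom


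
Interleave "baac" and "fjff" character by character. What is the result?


Interleaving "baac" and "fjff":
  Position 0: 'b' from first, 'f' from second => "bf"
  Position 1: 'a' from first, 'j' from second => "aj"
  Position 2: 'a' from first, 'f' from second => "af"
  Position 3: 'c' from first, 'f' from second => "cf"
Result: bfajafcf

bfajafcf


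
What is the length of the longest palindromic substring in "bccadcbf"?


Input: "bccadcbf"
Checking substrings for palindromes:
  [1:3] "cc" (len 2) => palindrome
Longest palindromic substring: "cc" with length 2

2


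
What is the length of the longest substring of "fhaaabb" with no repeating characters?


Input: "fhaaabb"
Sliding window (track last position of each char):
  Position 0 ('f'): window [0,0] length 1 -- new best
  Position 1 ('h'): window [0,1] length 2 -- new best
  Position 2 ('a'): window [0,2] length 3 -- new best
  Position 3 ('a'): repeat (last at 2), move window start to 3
  Position 3 ('a'): window [3,3] length 1
  Position 4 ('a'): repeat (last at 3), move window start to 4
  Position 4 ('a'): window [4,4] length 1
  Position 5 ('b'): window [4,5] length 2
  Position 6 ('b'): repeat (last at 5), move window start to 6
  Position 6 ('b'): window [6,6] length 1
Longest substring with no repeats: "fha" with length 3

3


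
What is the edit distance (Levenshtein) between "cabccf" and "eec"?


Computing edit distance: "cabccf" -> "eec"
DP table:
           e    e    c
      0    1    2    3
  c   1    1    2    2
  a   2    2    2    3
  b   3    3    3    3
  c   4    4    4    3
  c   5    5    5    4
  f   6    6    6    5
Edit distance = dp[6][3] = 5

5


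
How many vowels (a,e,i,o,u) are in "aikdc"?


Input: aikdc
Checking each character:
  'a' at position 0: vowel (running total: 1)
  'i' at position 1: vowel (running total: 2)
  'k' at position 2: consonant
  'd' at position 3: consonant
  'c' at position 4: consonant
Total vowels: 2

2


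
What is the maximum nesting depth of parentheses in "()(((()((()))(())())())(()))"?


Input: "()(((()((()))(())())())(()))"
Tracking depth:
  Position 0 '(': depth becomes 1
  Position 1 ')': depth becomes 0
  Position 2 '(': depth becomes 1
  Position 3 '(': depth becomes 2
  Position 4 '(': depth becomes 3
  Position 5 '(': depth becomes 4
  Position 6 ')': depth becomes 3
  Position 7 '(': depth becomes 4
  Position 8 '(': depth becomes 5
  Position 9 '(': depth becomes 6
  Position 10 ')': depth becomes 5
  Position 11 ')': depth becomes 4
  Position 12 ')': depth becomes 3
  Position 13 '(': depth becomes 4
  Position 14 '(': depth becomes 5
  Position 15 ')': depth becomes 4
  Position 16 ')': depth becomes 3
  Position 17 '(': depth becomes 4
  Position 18 ')': depth becomes 3
  Position 19 ')': depth becomes 2
  Position 20 '(': depth becomes 3
  Position 21 ')': depth becomes 2
  Position 22 ')': depth becomes 1
  Position 23 '(': depth becomes 2
  Position 24 '(': depth becomes 3
  Position 25 ')': depth becomes 2
  Position 26 ')': depth becomes 1
  Position 27 ')': depth becomes 0
Maximum depth reached: 6

6


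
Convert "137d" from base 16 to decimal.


Input: "137d" in base 16
Positional expansion:
  Digit '1' (value 1) x 16^3 = 4096
  Digit '3' (value 3) x 16^2 = 768
  Digit '7' (value 7) x 16^1 = 112
  Digit 'd' (value 13) x 16^0 = 13
Sum = 4989

4989


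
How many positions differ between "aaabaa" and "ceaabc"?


Comparing "aaabaa" and "ceaabc" position by position:
  Position 0: 'a' vs 'c' => DIFFER
  Position 1: 'a' vs 'e' => DIFFER
  Position 2: 'a' vs 'a' => same
  Position 3: 'b' vs 'a' => DIFFER
  Position 4: 'a' vs 'b' => DIFFER
  Position 5: 'a' vs 'c' => DIFFER
Positions that differ: 5

5


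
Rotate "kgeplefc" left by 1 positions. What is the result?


Input: "kgeplefc", rotate left by 1
First 1 characters: "k"
Remaining characters: "geplefc"
Concatenate remaining + first: "geplefc" + "k" = "geplefck"

geplefck


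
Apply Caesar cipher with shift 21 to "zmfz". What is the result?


Caesar cipher: shift "zmfz" by 21
  'z' (pos 25) + 21 = pos 20 = 'u'
  'm' (pos 12) + 21 = pos 7 = 'h'
  'f' (pos 5) + 21 = pos 0 = 'a'
  'z' (pos 25) + 21 = pos 20 = 'u'
Result: uhau

uhau


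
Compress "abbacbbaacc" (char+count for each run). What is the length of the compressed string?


Input: abbacbbaacc
Runs:
  'a' x 1 => "a1"
  'b' x 2 => "b2"
  'a' x 1 => "a1"
  'c' x 1 => "c1"
  'b' x 2 => "b2"
  'a' x 2 => "a2"
  'c' x 2 => "c2"
Compressed: "a1b2a1c1b2a2c2"
Compressed length: 14

14


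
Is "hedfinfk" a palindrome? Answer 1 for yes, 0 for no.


Input: hedfinfk
Reversed: kfnifdeh
  Compare pos 0 ('h') with pos 7 ('k'): MISMATCH
  Compare pos 1 ('e') with pos 6 ('f'): MISMATCH
  Compare pos 2 ('d') with pos 5 ('n'): MISMATCH
  Compare pos 3 ('f') with pos 4 ('i'): MISMATCH
Result: not a palindrome

0


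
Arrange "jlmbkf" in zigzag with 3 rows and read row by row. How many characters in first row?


Zigzag "jlmbkf" into 3 rows:
Placing characters:
  'j' => row 0
  'l' => row 1
  'm' => row 2
  'b' => row 1
  'k' => row 0
  'f' => row 1
Rows:
  Row 0: "jk"
  Row 1: "lbf"
  Row 2: "m"
First row length: 2

2


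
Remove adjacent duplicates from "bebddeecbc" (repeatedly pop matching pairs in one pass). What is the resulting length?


Input: bebddeecbc
Stack-based adjacent duplicate removal:
  Read 'b': push. Stack: b
  Read 'e': push. Stack: be
  Read 'b': push. Stack: beb
  Read 'd': push. Stack: bebd
  Read 'd': matches stack top 'd' => pop. Stack: beb
  Read 'e': push. Stack: bebe
  Read 'e': matches stack top 'e' => pop. Stack: beb
  Read 'c': push. Stack: bebc
  Read 'b': push. Stack: bebcb
  Read 'c': push. Stack: bebcbc
Final stack: "bebcbc" (length 6)

6


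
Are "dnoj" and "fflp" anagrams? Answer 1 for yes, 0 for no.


Strings: "dnoj", "fflp"
Sorted first:  djno
Sorted second: fflp
Differ at position 0: 'd' vs 'f' => not anagrams

0


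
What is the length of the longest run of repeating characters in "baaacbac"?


Input: "baaacbac"
Scanning for longest run:
  Position 1 ('a'): new char, reset run to 1
  Position 2 ('a'): continues run of 'a', length=2
  Position 3 ('a'): continues run of 'a', length=3
  Position 4 ('c'): new char, reset run to 1
  Position 5 ('b'): new char, reset run to 1
  Position 6 ('a'): new char, reset run to 1
  Position 7 ('c'): new char, reset run to 1
Longest run: 'a' with length 3

3


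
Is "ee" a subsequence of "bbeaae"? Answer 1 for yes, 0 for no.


Check if "ee" is a subsequence of "bbeaae"
Greedy scan:
  Position 0 ('b'): no match needed
  Position 1 ('b'): no match needed
  Position 2 ('e'): matches sub[0] = 'e'
  Position 3 ('a'): no match needed
  Position 4 ('a'): no match needed
  Position 5 ('e'): matches sub[1] = 'e'
All 2 characters matched => is a subsequence

1


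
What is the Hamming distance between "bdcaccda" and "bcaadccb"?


Comparing "bdcaccda" and "bcaadccb" position by position:
  Position 0: 'b' vs 'b' => same
  Position 1: 'd' vs 'c' => differ
  Position 2: 'c' vs 'a' => differ
  Position 3: 'a' vs 'a' => same
  Position 4: 'c' vs 'd' => differ
  Position 5: 'c' vs 'c' => same
  Position 6: 'd' vs 'c' => differ
  Position 7: 'a' vs 'b' => differ
Total differences (Hamming distance): 5

5


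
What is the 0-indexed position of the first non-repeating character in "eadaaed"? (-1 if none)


Input: eadaaed
Character frequencies:
  'a': 3
  'd': 2
  'e': 2
Scanning left to right for freq == 1:
  Position 0 ('e'): freq=2, skip
  Position 1 ('a'): freq=3, skip
  Position 2 ('d'): freq=2, skip
  Position 3 ('a'): freq=3, skip
  Position 4 ('a'): freq=3, skip
  Position 5 ('e'): freq=2, skip
  Position 6 ('d'): freq=2, skip
  No unique character found => answer = -1

-1


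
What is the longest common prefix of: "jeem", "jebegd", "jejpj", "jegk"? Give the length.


Words: jeem, jebegd, jejpj, jegk
  Position 0: all 'j' => match
  Position 1: all 'e' => match
  Position 2: ('e', 'b', 'j', 'g') => mismatch, stop
LCP = "je" (length 2)

2


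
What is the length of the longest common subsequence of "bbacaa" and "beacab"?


LCS of "bbacaa" and "beacab"
DP table:
           b    e    a    c    a    b
      0    0    0    0    0    0    0
  b   0    1    1    1    1    1    1
  b   0    1    1    1    1    1    2
  a   0    1    1    2    2    2    2
  c   0    1    1    2    3    3    3
  a   0    1    1    2    3    4    4
  a   0    1    1    2    3    4    4
LCS length = dp[6][6] = 4

4


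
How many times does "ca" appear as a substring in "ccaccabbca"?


Searching for "ca" in "ccaccabbca"
Scanning each position:
  Position 0: "cc" => no
  Position 1: "ca" => MATCH
  Position 2: "ac" => no
  Position 3: "cc" => no
  Position 4: "ca" => MATCH
  Position 5: "ab" => no
  Position 6: "bb" => no
  Position 7: "bc" => no
  Position 8: "ca" => MATCH
Total occurrences: 3

3


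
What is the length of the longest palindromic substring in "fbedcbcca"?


Input: "fbedcbcca"
Checking substrings for palindromes:
  [4:7] "cbc" (len 3) => palindrome
  [6:8] "cc" (len 2) => palindrome
Longest palindromic substring: "cbc" with length 3

3


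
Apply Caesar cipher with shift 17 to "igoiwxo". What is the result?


Caesar cipher: shift "igoiwxo" by 17
  'i' (pos 8) + 17 = pos 25 = 'z'
  'g' (pos 6) + 17 = pos 23 = 'x'
  'o' (pos 14) + 17 = pos 5 = 'f'
  'i' (pos 8) + 17 = pos 25 = 'z'
  'w' (pos 22) + 17 = pos 13 = 'n'
  'x' (pos 23) + 17 = pos 14 = 'o'
  'o' (pos 14) + 17 = pos 5 = 'f'
Result: zxfznof

zxfznof


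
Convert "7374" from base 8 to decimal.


Input: "7374" in base 8
Positional expansion:
  Digit '7' (value 7) x 8^3 = 3584
  Digit '3' (value 3) x 8^2 = 192
  Digit '7' (value 7) x 8^1 = 56
  Digit '4' (value 4) x 8^0 = 4
Sum = 3836

3836


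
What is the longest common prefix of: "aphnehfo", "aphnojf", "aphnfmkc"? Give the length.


Words: aphnehfo, aphnojf, aphnfmkc
  Position 0: all 'a' => match
  Position 1: all 'p' => match
  Position 2: all 'h' => match
  Position 3: all 'n' => match
  Position 4: ('e', 'o', 'f') => mismatch, stop
LCP = "aphn" (length 4)

4


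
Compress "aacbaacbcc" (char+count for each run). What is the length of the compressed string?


Input: aacbaacbcc
Runs:
  'a' x 2 => "a2"
  'c' x 1 => "c1"
  'b' x 1 => "b1"
  'a' x 2 => "a2"
  'c' x 1 => "c1"
  'b' x 1 => "b1"
  'c' x 2 => "c2"
Compressed: "a2c1b1a2c1b1c2"
Compressed length: 14

14


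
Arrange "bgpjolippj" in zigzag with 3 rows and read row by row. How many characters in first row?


Zigzag "bgpjolippj" into 3 rows:
Placing characters:
  'b' => row 0
  'g' => row 1
  'p' => row 2
  'j' => row 1
  'o' => row 0
  'l' => row 1
  'i' => row 2
  'p' => row 1
  'p' => row 0
  'j' => row 1
Rows:
  Row 0: "bop"
  Row 1: "gjlpj"
  Row 2: "pi"
First row length: 3

3


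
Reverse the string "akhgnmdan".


Input: akhgnmdan
Reading characters right to left:
  Position 8: 'n'
  Position 7: 'a'
  Position 6: 'd'
  Position 5: 'm'
  Position 4: 'n'
  Position 3: 'g'
  Position 2: 'h'
  Position 1: 'k'
  Position 0: 'a'
Reversed: nadmnghka

nadmnghka


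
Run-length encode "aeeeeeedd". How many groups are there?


Input: aeeeeeedd
Scanning for consecutive runs:
  Group 1: 'a' x 1 (positions 0-0)
  Group 2: 'e' x 6 (positions 1-6)
  Group 3: 'd' x 2 (positions 7-8)
Total groups: 3

3


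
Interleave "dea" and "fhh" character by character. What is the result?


Interleaving "dea" and "fhh":
  Position 0: 'd' from first, 'f' from second => "df"
  Position 1: 'e' from first, 'h' from second => "eh"
  Position 2: 'a' from first, 'h' from second => "ah"
Result: dfehah

dfehah


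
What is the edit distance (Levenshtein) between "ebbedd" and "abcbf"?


Computing edit distance: "ebbedd" -> "abcbf"
DP table:
           a    b    c    b    f
      0    1    2    3    4    5
  e   1    1    2    3    4    5
  b   2    2    1    2    3    4
  b   3    3    2    2    2    3
  e   4    4    3    3    3    3
  d   5    5    4    4    4    4
  d   6    6    5    5    5    5
Edit distance = dp[6][5] = 5

5


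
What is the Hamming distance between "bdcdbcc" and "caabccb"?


Comparing "bdcdbcc" and "caabccb" position by position:
  Position 0: 'b' vs 'c' => differ
  Position 1: 'd' vs 'a' => differ
  Position 2: 'c' vs 'a' => differ
  Position 3: 'd' vs 'b' => differ
  Position 4: 'b' vs 'c' => differ
  Position 5: 'c' vs 'c' => same
  Position 6: 'c' vs 'b' => differ
Total differences (Hamming distance): 6

6


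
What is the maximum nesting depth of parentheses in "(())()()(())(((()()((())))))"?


Input: "(())()()(())(((()()((())))))"
Tracking depth:
  Position 0 '(': depth becomes 1
  Position 1 '(': depth becomes 2
  Position 2 ')': depth becomes 1
  Position 3 ')': depth becomes 0
  Position 4 '(': depth becomes 1
  Position 5 ')': depth becomes 0
  Position 6 '(': depth becomes 1
  Position 7 ')': depth becomes 0
  Position 8 '(': depth becomes 1
  Position 9 '(': depth becomes 2
  Position 10 ')': depth becomes 1
  Position 11 ')': depth becomes 0
  Position 12 '(': depth becomes 1
  Position 13 '(': depth becomes 2
  Position 14 '(': depth becomes 3
  Position 15 '(': depth becomes 4
  Position 16 ')': depth becomes 3
  Position 17 '(': depth becomes 4
  Position 18 ')': depth becomes 3
  Position 19 '(': depth becomes 4
  Position 20 '(': depth becomes 5
  Position 21 '(': depth becomes 6
  Position 22 ')': depth becomes 5
  Position 23 ')': depth becomes 4
  Position 24 ')': depth becomes 3
  Position 25 ')': depth becomes 2
  Position 26 ')': depth becomes 1
  Position 27 ')': depth becomes 0
Maximum depth reached: 6

6


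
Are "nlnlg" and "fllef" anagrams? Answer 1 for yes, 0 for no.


Strings: "nlnlg", "fllef"
Sorted first:  gllnn
Sorted second: effll
Differ at position 0: 'g' vs 'e' => not anagrams

0


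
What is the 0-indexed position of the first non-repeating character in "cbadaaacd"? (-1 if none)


Input: cbadaaacd
Character frequencies:
  'a': 4
  'b': 1
  'c': 2
  'd': 2
Scanning left to right for freq == 1:
  Position 0 ('c'): freq=2, skip
  Position 1 ('b'): unique! => answer = 1

1


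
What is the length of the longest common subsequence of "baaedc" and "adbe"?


LCS of "baaedc" and "adbe"
DP table:
           a    d    b    e
      0    0    0    0    0
  b   0    0    0    1    1
  a   0    1    1    1    1
  a   0    1    1    1    1
  e   0    1    1    1    2
  d   0    1    2    2    2
  c   0    1    2    2    2
LCS length = dp[6][4] = 2

2


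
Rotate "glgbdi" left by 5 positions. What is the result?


Input: "glgbdi", rotate left by 5
First 5 characters: "glgbd"
Remaining characters: "i"
Concatenate remaining + first: "i" + "glgbd" = "iglgbd"

iglgbd


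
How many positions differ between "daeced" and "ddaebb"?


Comparing "daeced" and "ddaebb" position by position:
  Position 0: 'd' vs 'd' => same
  Position 1: 'a' vs 'd' => DIFFER
  Position 2: 'e' vs 'a' => DIFFER
  Position 3: 'c' vs 'e' => DIFFER
  Position 4: 'e' vs 'b' => DIFFER
  Position 5: 'd' vs 'b' => DIFFER
Positions that differ: 5

5


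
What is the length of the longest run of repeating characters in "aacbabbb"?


Input: "aacbabbb"
Scanning for longest run:
  Position 1 ('a'): continues run of 'a', length=2
  Position 2 ('c'): new char, reset run to 1
  Position 3 ('b'): new char, reset run to 1
  Position 4 ('a'): new char, reset run to 1
  Position 5 ('b'): new char, reset run to 1
  Position 6 ('b'): continues run of 'b', length=2
  Position 7 ('b'): continues run of 'b', length=3
Longest run: 'b' with length 3

3


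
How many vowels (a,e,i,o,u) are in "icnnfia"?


Input: icnnfia
Checking each character:
  'i' at position 0: vowel (running total: 1)
  'c' at position 1: consonant
  'n' at position 2: consonant
  'n' at position 3: consonant
  'f' at position 4: consonant
  'i' at position 5: vowel (running total: 2)
  'a' at position 6: vowel (running total: 3)
Total vowels: 3

3
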